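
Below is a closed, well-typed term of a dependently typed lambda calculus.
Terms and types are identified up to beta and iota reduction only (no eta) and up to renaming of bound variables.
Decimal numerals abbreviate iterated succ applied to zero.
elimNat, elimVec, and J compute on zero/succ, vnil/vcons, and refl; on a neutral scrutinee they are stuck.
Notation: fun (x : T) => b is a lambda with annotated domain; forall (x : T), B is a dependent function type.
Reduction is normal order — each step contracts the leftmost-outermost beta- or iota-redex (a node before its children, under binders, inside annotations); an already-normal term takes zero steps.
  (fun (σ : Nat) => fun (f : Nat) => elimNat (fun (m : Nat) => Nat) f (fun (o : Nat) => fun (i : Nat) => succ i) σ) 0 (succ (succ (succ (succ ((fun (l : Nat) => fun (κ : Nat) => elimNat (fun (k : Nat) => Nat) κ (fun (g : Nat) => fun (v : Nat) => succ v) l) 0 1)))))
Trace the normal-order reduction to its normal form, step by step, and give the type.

normal-order reduction sequence:
  (fun (σ : Nat) => fun (f : Nat) => elimNat (fun (m : Nat) => Nat) f (fun (o : Nat) => fun (i : Nat) => succ i) σ) 0 (succ (succ (succ (succ ((fun (l : Nat) => fun (κ : Nat) => elimNat (fun (k : Nat) => Nat) κ (fun (g : Nat) => fun (v : Nat) => succ v) l) 0 1)))))
  ~> (fun (σ : Nat) => elimNat (fun (f : Nat) => Nat) σ (fun (m : Nat) => fun (o : Nat) => succ o) 0) (succ (succ (succ (succ ((fun (i : Nat) => fun (l : Nat) => elimNat (fun (κ : Nat) => Nat) l (fun (k : Nat) => fun (g : Nat) => succ g) i) 0 1)))))
  ~> elimNat (fun (σ : Nat) => Nat) (succ (succ (succ (succ ((fun (f : Nat) => fun (m : Nat) => elimNat (fun (o : Nat) => Nat) m (fun (i : Nat) => fun (l : Nat) => succ l) f) 0 1))))) (fun (κ : Nat) => fun (k : Nat) => succ k) 0
  ~> succ (succ (succ (succ ((fun (σ : Nat) => fun (f : Nat) => elimNat (fun (m : Nat) => Nat) f (fun (o : Nat) => fun (i : Nat) => succ i) σ) 0 1))))
  ~> succ (succ (succ (succ ((fun (σ : Nat) => elimNat (fun (f : Nat) => Nat) σ (fun (m : Nat) => fun (o : Nat) => succ o) 0) 1))))
  ~> succ (succ (succ (succ (elimNat (fun (σ : Nat) => Nat) 1 (fun (f : Nat) => fun (m : Nat) => succ m) 0))))
  ~> 5
the term's type:
  Nat


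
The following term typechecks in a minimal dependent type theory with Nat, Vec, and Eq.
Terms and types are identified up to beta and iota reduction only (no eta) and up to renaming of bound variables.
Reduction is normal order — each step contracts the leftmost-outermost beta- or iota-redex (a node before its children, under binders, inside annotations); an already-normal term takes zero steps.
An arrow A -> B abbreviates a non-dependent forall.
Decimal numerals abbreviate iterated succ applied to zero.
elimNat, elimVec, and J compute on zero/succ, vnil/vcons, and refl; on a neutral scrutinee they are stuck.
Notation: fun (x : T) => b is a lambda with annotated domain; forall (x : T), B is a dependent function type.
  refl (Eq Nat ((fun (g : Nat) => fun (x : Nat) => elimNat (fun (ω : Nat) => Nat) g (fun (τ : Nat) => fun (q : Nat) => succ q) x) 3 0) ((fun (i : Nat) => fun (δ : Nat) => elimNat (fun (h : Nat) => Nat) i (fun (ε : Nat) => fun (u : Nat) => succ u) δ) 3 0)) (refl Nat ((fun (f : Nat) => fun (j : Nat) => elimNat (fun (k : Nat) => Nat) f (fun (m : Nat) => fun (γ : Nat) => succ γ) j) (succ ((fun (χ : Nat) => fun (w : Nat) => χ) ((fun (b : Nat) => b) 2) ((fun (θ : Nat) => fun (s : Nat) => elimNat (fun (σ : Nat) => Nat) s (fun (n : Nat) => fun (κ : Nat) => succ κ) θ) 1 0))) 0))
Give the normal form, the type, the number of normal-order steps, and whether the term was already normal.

normal form:
  refl (Eq Nat 3 3) (refl Nat 3)
inferred type:
  Eq (Eq Nat 3 3) (refl Nat 3) (refl Nat 3)
reduction steps (normal order): 12
started in normal form: no
first contracted redex: a beta-redex


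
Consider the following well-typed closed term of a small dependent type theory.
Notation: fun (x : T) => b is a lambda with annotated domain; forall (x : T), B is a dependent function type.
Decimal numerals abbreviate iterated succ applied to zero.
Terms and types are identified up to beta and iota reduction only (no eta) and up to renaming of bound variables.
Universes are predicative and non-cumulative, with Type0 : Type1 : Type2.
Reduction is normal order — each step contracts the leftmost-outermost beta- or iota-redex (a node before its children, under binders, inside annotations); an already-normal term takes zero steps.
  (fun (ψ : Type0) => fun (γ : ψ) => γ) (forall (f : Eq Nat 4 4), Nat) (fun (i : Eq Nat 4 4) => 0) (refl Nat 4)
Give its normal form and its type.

normal form:
  0
the term's type:
  Nat
observation: contracting a beta-redex first, the term normalizes in 3 steps.


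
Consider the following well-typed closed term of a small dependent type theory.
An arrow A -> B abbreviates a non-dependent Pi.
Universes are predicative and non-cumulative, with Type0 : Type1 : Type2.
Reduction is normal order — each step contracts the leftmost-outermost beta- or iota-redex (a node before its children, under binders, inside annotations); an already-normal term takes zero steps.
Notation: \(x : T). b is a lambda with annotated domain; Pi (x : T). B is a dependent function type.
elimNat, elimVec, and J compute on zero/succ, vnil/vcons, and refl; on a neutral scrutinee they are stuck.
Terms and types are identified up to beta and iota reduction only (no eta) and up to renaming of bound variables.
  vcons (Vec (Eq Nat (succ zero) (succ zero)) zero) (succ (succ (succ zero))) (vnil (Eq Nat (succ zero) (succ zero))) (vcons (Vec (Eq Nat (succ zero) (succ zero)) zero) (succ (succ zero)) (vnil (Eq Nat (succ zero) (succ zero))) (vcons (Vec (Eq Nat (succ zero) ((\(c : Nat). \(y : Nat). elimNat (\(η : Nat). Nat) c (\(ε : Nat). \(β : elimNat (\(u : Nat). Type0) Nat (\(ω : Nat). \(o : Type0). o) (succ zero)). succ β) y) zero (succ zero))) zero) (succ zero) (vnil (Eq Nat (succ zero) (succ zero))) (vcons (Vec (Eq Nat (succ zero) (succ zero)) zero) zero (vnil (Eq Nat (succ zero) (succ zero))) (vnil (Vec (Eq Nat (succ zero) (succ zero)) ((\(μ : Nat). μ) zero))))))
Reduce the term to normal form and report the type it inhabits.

resulting normal form:
  vcons (Vec (Eq Nat (succ zero) (succ zero)) zero) (succ (succ (succ zero))) (vnil (Eq Nat (succ zero) (succ zero))) (vcons (Vec (Eq Nat (succ zero) (succ zero)) zero) (succ (succ zero)) (vnil (Eq Nat (succ zero) (succ zero))) (vcons (Vec (Eq Nat (succ zero) (succ zero)) zero) (succ zero) (vnil (Eq Nat (succ zero) (succ zero))) (vcons (Vec (Eq Nat (succ zero) (succ zero)) zero) zero (vnil (Eq Nat (succ zero) (succ zero))) (vnil (Vec (Eq Nat (succ zero) (succ zero)) zero)))))
inferred type:
  Vec (Vec (Eq Nat (succ zero) (succ zero)) zero) (succ (succ (succ (succ zero))))
observation: normalization takes exactly 7 steps under the normal-order strategy.


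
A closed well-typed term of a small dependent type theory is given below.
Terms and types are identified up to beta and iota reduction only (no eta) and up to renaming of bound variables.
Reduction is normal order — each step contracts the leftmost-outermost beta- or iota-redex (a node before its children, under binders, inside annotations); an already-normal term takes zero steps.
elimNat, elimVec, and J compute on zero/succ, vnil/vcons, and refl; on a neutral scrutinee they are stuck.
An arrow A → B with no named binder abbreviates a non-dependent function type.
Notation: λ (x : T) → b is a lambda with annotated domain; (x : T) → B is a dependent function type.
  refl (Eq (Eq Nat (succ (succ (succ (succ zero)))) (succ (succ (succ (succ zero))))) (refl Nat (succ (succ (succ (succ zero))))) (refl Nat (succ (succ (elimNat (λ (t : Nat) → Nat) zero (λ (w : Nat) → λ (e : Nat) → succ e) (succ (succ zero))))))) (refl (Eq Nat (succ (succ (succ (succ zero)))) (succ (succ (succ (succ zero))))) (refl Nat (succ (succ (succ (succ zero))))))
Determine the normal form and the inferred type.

reduced normal form:
  refl (Eq (Eq Nat (succ (succ (succ (succ zero)))) (succ (succ (succ (succ zero))))) (refl Nat (succ (succ (succ (succ zero))))) (refl Nat (succ (succ (succ (succ zero)))))) (refl (Eq Nat (succ (succ (succ (succ zero)))) (succ (succ (succ (succ zero))))) (refl Nat (succ (succ (succ (succ zero))))))
inferred type:
  Eq (Eq (Eq Nat (succ (succ (succ (succ zero)))) (succ (succ (succ (succ zero))))) (refl Nat (succ (succ (succ (succ zero))))) (refl Nat (succ (succ (succ (succ zero)))))) (refl (Eq Nat (succ (succ (succ (succ zero)))) (succ (succ (succ (succ zero))))) (refl Nat (succ (succ (succ (succ zero)))))) (refl (Eq Nat (succ (succ (succ (succ zero)))) (succ (succ (succ (succ zero))))) (refl Nat (succ (succ (succ (succ zero))))))
observation: normalization takes exactly 7 steps under the normal-order strategy.


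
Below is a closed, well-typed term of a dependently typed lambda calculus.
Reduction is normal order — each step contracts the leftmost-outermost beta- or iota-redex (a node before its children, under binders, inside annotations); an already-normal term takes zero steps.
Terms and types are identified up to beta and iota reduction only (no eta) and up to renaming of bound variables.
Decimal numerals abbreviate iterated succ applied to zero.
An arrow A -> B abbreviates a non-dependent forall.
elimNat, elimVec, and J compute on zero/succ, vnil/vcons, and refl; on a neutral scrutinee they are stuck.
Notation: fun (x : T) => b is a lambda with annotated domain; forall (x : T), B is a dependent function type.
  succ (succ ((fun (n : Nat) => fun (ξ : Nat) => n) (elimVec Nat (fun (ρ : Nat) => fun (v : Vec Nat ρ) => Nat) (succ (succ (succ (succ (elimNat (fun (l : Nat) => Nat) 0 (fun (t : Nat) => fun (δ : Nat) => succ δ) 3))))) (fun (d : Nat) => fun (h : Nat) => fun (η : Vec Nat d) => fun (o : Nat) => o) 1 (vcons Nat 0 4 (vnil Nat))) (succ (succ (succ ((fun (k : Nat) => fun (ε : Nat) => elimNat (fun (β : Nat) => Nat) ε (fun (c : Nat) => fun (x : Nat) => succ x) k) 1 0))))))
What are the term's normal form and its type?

normal form:
  9
type:
  Nat


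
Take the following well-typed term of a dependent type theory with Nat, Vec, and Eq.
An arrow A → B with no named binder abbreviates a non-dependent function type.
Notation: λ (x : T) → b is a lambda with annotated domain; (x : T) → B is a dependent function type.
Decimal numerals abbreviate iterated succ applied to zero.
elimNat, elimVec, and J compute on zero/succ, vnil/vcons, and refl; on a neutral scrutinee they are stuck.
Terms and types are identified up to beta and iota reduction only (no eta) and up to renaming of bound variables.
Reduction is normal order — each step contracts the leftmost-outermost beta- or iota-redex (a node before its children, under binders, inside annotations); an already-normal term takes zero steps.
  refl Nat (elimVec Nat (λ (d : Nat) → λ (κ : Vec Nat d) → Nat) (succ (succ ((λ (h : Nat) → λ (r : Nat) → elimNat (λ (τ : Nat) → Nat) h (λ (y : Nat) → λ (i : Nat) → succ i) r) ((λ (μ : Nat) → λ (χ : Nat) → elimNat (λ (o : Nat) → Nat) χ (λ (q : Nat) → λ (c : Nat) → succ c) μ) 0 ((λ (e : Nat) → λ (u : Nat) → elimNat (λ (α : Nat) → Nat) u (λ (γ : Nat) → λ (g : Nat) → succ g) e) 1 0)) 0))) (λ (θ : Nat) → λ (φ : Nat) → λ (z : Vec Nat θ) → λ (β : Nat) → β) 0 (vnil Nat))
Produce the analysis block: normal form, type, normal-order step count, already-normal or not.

reduced normal form:
  refl Nat 3
type:
  Eq Nat 3 3
reduction steps (normal order): 13
term was already normal: no
first redex: an elimVec iota-redex


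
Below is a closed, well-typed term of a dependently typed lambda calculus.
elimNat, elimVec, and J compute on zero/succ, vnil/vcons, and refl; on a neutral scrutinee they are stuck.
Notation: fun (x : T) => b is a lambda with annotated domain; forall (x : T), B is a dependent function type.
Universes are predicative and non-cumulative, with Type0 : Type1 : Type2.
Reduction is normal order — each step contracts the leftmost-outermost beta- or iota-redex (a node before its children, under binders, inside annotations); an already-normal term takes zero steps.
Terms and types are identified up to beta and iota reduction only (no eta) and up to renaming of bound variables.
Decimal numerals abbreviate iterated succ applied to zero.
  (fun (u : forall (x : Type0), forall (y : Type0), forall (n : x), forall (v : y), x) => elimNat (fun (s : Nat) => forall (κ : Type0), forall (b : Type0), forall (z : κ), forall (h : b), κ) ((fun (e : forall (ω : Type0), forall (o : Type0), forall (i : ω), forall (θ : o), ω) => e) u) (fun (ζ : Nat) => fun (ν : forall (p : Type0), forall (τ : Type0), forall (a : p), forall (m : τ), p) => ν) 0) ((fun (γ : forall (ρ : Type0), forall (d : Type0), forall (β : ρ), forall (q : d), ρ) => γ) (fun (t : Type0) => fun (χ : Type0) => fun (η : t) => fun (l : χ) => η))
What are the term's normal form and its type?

normal form:
  fun (u : Type0) => fun (x : Type0) => fun (y : u) => fun (n : x) => y
inferred type:
  forall (u : Type0), forall (x : Type0), forall (y : u), forall (n : x), u
observation: 4 normal-order steps normalize the term, beginning with a beta-redex.


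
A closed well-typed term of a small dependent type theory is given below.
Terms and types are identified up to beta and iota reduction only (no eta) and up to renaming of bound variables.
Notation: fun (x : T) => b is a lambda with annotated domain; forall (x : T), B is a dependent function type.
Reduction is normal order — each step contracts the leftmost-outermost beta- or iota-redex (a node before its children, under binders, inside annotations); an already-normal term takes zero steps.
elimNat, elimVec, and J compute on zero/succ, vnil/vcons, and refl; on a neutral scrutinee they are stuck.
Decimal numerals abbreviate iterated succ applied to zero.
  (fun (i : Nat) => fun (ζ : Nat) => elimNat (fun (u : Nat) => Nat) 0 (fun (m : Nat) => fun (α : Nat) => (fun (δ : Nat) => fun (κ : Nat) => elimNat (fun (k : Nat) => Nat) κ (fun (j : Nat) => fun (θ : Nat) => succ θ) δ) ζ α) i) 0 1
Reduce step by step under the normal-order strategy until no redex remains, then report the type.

normal-order reduction sequence:
  (fun (i : Nat) => fun (ζ : Nat) => elimNat (fun (u : Nat) => Nat) 0 (fun (m : Nat) => fun (α : Nat) => (fun (δ : Nat) => fun (κ : Nat) => elimNat (fun (k : Nat) => Nat) κ (fun (j : Nat) => fun (θ : Nat) => succ θ) δ) ζ α) i) 0 1
  ~> (fun (i : Nat) => elimNat (fun (ζ : Nat) => Nat) 0 (fun (u : Nat) => fun (m : Nat) => (fun (α : Nat) => fun (δ : Nat) => elimNat (fun (κ : Nat) => Nat) δ (fun (k : Nat) => fun (j : Nat) => succ j) α) i m) 0) 1
  ~> elimNat (fun (i : Nat) => Nat) 0 (fun (ζ : Nat) => fun (u : Nat) => (fun (m : Nat) => fun (α : Nat) => elimNat (fun (δ : Nat) => Nat) α (fun (κ : Nat) => fun (k : Nat) => succ k) m) 1 u) 0
  ~> 0
the term's type:
  Nat


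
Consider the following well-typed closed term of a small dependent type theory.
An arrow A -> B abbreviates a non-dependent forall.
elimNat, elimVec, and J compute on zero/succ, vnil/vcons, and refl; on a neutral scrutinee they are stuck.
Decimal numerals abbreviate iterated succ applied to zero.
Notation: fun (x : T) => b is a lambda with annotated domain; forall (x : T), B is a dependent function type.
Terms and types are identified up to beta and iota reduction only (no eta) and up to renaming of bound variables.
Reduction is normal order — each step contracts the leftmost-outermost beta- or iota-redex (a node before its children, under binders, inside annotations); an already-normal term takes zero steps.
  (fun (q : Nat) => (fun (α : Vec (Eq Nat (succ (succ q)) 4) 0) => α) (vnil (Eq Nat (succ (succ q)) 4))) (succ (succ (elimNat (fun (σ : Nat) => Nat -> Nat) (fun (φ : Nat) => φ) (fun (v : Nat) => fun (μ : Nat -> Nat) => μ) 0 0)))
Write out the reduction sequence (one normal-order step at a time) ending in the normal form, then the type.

normal-order reduction:
  (fun (q : Nat) => (fun (α : Vec (Eq Nat (succ (succ q)) 4) 0) => α) (vnil (Eq Nat (succ (succ q)) 4))) (succ (succ (elimNat (fun (σ : Nat) => Nat -> Nat) (fun (φ : Nat) => φ) (fun (v : Nat) => fun (μ : Nat -> Nat) => μ) 0 0)))
  ~> (fun (q : Vec (Eq Nat (succ (succ (succ (succ (elimNat (fun (α : Nat) => Nat -> Nat) (fun (σ : Nat) => σ) (fun (φ : Nat) => fun (v : Nat -> Nat) => v) 0 0))))) 4) 0) => q) (vnil (Eq Nat (succ (succ (succ (succ (elimNat (fun (μ : Nat) => Nat -> Nat) (fun (j : Nat) => j) (fun (d : Nat) => fun (ψ : Nat -> Nat) => ψ) 0 0))))) 4))
  ~> vnil (Eq Nat (succ (succ (succ (succ (elimNat (fun (q : Nat) => Nat -> Nat) (fun (α : Nat) => α) (fun (σ : Nat) => fun (φ : Nat -> Nat) => φ) 0 0))))) 4)
  ~> vnil (Eq Nat (succ (succ (succ (succ ((fun (q : Nat) => q) 0))))) 4)
  ~> vnil (Eq Nat 4 4)
inferred type:
  Vec (Eq Nat 4 4) 0


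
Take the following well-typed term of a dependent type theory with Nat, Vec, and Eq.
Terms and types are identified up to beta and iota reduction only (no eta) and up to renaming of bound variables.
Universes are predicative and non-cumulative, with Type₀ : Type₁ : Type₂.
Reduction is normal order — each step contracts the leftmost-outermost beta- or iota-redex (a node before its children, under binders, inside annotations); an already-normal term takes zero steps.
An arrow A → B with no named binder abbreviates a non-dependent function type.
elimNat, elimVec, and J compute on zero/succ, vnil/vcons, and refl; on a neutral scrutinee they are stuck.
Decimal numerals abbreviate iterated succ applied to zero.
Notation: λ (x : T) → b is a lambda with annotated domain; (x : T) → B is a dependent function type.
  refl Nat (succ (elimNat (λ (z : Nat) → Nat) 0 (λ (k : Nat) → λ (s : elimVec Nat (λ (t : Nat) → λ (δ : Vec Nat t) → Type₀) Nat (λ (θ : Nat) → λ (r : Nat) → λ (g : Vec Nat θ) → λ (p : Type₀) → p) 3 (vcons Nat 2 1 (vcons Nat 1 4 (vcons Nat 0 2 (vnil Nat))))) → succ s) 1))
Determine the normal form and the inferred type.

reduced normal form:
  refl Nat 2
type:
  Eq Nat 2 2
observation: 4 normal-order steps normalize the term, beginning with an elimNat iota-redex.


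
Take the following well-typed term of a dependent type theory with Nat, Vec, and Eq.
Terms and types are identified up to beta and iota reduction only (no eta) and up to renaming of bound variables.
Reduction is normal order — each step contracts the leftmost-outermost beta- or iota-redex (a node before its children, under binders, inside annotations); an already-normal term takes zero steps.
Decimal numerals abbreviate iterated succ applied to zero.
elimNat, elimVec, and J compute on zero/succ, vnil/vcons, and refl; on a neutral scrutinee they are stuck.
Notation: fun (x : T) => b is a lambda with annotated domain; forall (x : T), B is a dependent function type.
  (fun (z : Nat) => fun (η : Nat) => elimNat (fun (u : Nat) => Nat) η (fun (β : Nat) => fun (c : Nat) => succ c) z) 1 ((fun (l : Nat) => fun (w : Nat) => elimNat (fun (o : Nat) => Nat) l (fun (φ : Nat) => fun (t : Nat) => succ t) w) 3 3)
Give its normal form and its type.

reduced normal form:
  7
inferred type:
  Nat
observation: contracting a beta-redex first, the term normalizes in 18 steps.


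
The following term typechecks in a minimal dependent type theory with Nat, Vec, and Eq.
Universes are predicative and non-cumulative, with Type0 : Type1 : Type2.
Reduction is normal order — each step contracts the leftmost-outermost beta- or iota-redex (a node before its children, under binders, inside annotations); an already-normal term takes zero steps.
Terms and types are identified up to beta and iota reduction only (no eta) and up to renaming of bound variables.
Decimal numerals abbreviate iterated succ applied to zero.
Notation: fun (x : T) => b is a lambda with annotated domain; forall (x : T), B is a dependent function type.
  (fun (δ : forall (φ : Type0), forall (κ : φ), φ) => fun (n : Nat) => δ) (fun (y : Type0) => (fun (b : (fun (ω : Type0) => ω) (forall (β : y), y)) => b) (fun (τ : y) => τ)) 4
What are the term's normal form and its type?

normal form:
  fun (δ : Type0) => fun (φ : δ) => φ
inferred type:
  forall (δ : Type0), forall (φ : δ), δ
observation: 3 normal-order steps separate the term from its normal form.


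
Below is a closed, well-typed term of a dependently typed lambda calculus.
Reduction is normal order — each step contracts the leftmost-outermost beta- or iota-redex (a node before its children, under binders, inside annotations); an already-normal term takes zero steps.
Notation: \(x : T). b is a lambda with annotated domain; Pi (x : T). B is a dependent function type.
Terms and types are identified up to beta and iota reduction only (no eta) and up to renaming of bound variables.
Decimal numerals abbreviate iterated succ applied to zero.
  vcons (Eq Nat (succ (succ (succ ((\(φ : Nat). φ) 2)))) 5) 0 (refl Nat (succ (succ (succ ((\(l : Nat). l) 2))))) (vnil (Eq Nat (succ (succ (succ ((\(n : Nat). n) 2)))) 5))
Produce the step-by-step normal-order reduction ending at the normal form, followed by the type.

normal-order reduction sequence:
  vcons (Eq Nat (succ (succ (succ ((\(φ : Nat). φ) 2)))) 5) 0 (refl Nat (succ (succ (succ ((\(l : Nat). l) 2))))) (vnil (Eq Nat (succ (succ (succ ((\(n : Nat). n) 2)))) 5))
  ~> vcons (Eq Nat 5 5) 0 (refl Nat (succ (succ (succ ((\(φ : Nat). φ) 2))))) (vnil (Eq Nat (succ (succ (succ ((\(l : Nat). l) 2)))) 5))
  ~> vcons (Eq Nat 5 5) 0 (refl Nat 5) (vnil (Eq Nat (succ (succ (succ ((\(φ : Nat). φ) 2)))) 5))
  ~> vcons (Eq Nat 5 5) 0 (refl Nat 5) (vnil (Eq Nat 5 5))
inferred type:
  Vec (Eq Nat 5 5) 1


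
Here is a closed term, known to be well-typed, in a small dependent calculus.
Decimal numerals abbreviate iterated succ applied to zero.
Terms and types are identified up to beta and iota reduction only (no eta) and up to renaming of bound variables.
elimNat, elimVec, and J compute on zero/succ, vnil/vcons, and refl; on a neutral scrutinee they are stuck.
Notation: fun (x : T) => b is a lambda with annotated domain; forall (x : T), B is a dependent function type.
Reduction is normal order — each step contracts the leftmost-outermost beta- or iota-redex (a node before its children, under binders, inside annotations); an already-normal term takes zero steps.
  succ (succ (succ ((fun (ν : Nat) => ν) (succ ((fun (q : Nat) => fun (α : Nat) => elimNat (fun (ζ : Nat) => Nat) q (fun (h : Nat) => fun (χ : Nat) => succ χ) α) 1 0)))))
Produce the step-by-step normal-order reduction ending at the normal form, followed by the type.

normal-order reduction sequence:
  succ (succ (succ ((fun (ν : Nat) => ν) (succ ((fun (q : Nat) => fun (α : Nat) => elimNat (fun (ζ : Nat) => Nat) q (fun (h : Nat) => fun (χ : Nat) => succ χ) α) 1 0)))))
  ~> succ (succ (succ (succ ((fun (ν : Nat) => fun (q : Nat) => elimNat (fun (α : Nat) => Nat) ν (fun (ζ : Nat) => fun (h : Nat) => succ h) q) 1 0))))
  ~> succ (succ (succ (succ ((fun (ν : Nat) => elimNat (fun (q : Nat) => Nat) 1 (fun (α : Nat) => fun (ζ : Nat) => succ ζ) ν) 0))))
  ~> succ (succ (succ (succ (elimNat (fun (ν : Nat) => Nat) 1 (fun (q : Nat) => fun (α : Nat) => succ α) 0))))
  ~> 5
inferred type:
  Nat


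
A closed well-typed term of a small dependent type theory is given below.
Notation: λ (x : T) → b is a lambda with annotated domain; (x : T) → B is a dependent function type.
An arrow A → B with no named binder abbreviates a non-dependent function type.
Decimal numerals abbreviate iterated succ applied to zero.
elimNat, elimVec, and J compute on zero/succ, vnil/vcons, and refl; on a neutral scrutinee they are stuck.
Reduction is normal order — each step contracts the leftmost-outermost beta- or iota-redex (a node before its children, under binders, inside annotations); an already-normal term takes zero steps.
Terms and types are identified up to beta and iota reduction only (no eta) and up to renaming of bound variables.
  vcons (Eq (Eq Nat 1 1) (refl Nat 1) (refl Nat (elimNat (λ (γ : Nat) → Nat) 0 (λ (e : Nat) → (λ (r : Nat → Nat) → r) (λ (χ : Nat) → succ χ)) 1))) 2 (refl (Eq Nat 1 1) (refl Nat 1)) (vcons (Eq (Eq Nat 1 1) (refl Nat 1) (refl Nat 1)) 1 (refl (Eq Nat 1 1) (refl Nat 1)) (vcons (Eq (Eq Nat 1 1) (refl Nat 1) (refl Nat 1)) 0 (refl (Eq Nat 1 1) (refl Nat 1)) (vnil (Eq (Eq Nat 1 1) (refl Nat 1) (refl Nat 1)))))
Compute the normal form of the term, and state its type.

resulting normal form:
  vcons (Eq (Eq Nat 1 1) (refl Nat 1) (refl Nat 1)) 2 (refl (Eq Nat 1 1) (refl Nat 1)) (vcons (Eq (Eq Nat 1 1) (refl Nat 1) (refl Nat 1)) 1 (refl (Eq Nat 1 1) (refl Nat 1)) (vcons (Eq (Eq Nat 1 1) (refl Nat 1) (refl Nat 1)) 0 (refl (Eq Nat 1 1) (refl Nat 1)) (vnil (Eq (Eq Nat 1 1) (refl Nat 1) (refl Nat 1)))))
the term's type:
  Vec (Eq (Eq Nat 1 1) (refl Nat 1) (refl Nat 1)) 3
observation: normalization takes exactly 5 steps under the normal-order strategy.


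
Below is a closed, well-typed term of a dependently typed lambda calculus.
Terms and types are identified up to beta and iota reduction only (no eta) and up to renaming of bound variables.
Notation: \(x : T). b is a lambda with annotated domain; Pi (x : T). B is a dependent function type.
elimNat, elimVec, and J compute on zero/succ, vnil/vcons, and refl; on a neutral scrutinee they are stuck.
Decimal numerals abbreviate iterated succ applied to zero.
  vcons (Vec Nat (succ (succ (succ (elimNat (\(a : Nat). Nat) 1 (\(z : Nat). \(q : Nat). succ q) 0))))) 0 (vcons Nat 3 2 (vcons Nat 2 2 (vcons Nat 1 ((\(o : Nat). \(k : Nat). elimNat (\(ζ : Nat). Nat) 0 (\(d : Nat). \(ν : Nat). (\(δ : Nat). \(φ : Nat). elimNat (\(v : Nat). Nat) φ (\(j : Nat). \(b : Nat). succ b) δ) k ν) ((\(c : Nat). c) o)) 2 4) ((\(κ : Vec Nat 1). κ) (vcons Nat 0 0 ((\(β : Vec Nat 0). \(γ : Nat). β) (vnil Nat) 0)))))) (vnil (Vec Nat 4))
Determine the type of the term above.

the term's type:
  Vec (Vec Nat 4) 1


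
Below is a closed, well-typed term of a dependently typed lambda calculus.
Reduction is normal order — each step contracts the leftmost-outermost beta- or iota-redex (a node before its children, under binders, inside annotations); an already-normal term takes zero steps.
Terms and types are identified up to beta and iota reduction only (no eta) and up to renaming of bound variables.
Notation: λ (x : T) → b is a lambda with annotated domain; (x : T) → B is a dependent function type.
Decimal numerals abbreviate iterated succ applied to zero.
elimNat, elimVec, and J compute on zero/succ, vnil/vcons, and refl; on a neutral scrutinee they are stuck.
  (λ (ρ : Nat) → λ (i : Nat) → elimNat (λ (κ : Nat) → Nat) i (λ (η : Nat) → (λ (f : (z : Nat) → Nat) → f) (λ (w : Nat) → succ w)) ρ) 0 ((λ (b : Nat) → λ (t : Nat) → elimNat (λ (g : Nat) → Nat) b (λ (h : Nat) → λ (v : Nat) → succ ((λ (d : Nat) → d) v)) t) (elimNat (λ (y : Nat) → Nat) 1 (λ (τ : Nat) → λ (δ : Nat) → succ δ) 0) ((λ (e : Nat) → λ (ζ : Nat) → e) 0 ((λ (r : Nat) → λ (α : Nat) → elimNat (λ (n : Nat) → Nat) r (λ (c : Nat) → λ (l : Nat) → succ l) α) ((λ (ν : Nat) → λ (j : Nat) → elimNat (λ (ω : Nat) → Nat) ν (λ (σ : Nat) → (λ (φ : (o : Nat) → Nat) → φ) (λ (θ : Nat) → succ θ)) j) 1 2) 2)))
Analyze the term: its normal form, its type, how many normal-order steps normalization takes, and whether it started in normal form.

normal form:
  1
the term's type:
  Nat
reduction steps (normal order): 10
started in normal form: no
first contracted redex: a beta-redex


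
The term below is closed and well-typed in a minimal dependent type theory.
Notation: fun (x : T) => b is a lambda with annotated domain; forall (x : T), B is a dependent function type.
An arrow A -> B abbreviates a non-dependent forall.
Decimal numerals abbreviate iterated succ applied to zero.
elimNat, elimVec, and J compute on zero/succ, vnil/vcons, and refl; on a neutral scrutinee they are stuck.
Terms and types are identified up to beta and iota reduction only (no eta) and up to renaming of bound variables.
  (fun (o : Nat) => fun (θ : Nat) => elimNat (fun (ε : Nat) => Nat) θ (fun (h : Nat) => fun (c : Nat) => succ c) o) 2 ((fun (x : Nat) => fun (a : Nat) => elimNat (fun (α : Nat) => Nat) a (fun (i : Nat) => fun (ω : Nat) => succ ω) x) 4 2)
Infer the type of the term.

inferred type:
  Nat


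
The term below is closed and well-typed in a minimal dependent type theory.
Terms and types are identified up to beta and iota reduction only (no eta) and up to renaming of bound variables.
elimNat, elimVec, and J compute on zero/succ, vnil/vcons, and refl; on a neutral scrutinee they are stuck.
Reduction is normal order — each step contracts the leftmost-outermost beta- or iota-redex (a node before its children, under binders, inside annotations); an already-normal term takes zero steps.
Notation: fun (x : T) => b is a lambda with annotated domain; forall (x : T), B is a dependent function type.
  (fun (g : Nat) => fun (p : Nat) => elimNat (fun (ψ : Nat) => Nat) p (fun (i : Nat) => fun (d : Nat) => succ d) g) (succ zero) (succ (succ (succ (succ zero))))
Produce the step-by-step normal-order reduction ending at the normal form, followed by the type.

normal-order reduction sequence:
  (fun (g : Nat) => fun (p : Nat) => elimNat (fun (ψ : Nat) => Nat) p (fun (i : Nat) => fun (d : Nat) => succ d) g) (succ zero) (succ (succ (succ (succ zero))))
  ~> (fun (g : Nat) => elimNat (fun (p : Nat) => Nat) g (fun (ψ : Nat) => fun (i : Nat) => succ i) (succ zero)) (succ (succ (succ (succ zero))))
  ~> elimNat (fun (g : Nat) => Nat) (succ (succ (succ (succ zero)))) (fun (p : Nat) => fun (ψ : Nat) => succ ψ) (succ zero)
  ~> (fun (g : Nat) => fun (p : Nat) => succ p) zero (elimNat (fun (ψ : Nat) => Nat) (succ (succ (succ (succ zero)))) (fun (i : Nat) => fun (d : Nat) => succ d) zero)
  ~> (fun (g : Nat) => succ g) (elimNat (fun (p : Nat) => Nat) (succ (succ (succ (succ zero)))) (fun (ψ : Nat) => fun (i : Nat) => succ i) zero)
  ~> succ (elimNat (fun (g : Nat) => Nat) (succ (succ (succ (succ zero)))) (fun (p : Nat) => fun (ψ : Nat) => succ ψ) zero)
  ~> succ (succ (succ (succ (succ zero))))
the term's type:
  Nat


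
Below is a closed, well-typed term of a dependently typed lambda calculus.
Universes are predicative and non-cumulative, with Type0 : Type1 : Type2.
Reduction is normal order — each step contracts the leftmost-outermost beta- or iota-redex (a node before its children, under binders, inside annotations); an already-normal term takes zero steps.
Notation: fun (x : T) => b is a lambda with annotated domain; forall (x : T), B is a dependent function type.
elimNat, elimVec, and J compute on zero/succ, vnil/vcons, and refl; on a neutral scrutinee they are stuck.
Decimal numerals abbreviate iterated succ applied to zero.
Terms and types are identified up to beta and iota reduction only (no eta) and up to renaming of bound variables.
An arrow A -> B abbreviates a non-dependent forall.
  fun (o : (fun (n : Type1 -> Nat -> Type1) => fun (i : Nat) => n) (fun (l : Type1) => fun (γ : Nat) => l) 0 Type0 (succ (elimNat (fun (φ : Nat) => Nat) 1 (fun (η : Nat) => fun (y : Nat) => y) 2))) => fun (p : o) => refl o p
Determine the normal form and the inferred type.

reduced normal form:
  fun (o : Type0) => fun (n : o) => refl o n
type:
  forall (o : Type0), forall (n : o), Eq o n n
observation: 4 normal-order steps separate the term from its normal form.


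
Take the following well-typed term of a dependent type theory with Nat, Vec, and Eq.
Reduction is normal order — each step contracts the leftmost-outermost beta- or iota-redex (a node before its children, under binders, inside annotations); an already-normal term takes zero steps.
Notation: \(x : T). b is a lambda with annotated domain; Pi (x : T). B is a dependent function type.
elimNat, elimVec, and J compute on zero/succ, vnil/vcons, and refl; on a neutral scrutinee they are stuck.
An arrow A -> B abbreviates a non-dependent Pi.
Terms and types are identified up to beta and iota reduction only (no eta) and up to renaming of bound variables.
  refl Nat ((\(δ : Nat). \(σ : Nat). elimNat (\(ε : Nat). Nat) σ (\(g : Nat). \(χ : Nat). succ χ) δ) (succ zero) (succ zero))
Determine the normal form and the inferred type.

normal form:
  refl Nat (succ (succ zero))
type:
  Eq Nat (succ (succ zero)) (succ (succ zero))
observation: normalization takes exactly 6 steps under the normal-order strategy.


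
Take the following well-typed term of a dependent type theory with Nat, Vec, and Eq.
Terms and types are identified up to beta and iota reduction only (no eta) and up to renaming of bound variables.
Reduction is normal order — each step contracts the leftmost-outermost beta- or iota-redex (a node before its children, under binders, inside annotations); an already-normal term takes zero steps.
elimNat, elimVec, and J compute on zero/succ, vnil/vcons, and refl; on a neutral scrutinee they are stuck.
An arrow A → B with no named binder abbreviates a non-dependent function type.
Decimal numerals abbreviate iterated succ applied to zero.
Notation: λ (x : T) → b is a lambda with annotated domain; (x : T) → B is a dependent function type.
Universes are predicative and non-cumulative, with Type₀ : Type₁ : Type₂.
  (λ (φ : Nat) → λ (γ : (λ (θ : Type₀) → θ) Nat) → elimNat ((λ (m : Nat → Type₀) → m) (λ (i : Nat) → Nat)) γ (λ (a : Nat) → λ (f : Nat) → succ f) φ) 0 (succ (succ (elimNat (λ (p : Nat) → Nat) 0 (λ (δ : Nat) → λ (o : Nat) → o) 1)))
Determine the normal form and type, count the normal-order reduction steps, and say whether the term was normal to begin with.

resulting normal form:
  2
inferred type:
  Nat
normal-order step count: 7
term was already normal: no
first contracted redex: a beta-redex


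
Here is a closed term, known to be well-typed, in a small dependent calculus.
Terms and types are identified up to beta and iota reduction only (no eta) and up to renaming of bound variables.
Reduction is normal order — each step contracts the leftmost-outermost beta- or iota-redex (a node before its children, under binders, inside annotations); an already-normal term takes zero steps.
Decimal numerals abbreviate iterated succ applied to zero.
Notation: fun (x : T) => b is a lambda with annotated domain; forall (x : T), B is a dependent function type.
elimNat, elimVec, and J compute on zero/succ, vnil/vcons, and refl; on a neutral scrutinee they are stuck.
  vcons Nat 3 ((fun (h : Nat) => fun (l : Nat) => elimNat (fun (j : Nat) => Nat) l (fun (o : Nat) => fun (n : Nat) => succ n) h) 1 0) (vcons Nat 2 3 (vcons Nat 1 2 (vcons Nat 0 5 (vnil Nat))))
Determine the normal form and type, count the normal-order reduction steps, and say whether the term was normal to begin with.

resulting normal form:
  vcons Nat 3 1 (vcons Nat 2 3 (vcons Nat 1 2 (vcons Nat 0 5 (vnil Nat))))
type:
  Vec Nat 4
reduction steps (normal order): 6
term was already normal: no
first contracted redex: a beta-redex


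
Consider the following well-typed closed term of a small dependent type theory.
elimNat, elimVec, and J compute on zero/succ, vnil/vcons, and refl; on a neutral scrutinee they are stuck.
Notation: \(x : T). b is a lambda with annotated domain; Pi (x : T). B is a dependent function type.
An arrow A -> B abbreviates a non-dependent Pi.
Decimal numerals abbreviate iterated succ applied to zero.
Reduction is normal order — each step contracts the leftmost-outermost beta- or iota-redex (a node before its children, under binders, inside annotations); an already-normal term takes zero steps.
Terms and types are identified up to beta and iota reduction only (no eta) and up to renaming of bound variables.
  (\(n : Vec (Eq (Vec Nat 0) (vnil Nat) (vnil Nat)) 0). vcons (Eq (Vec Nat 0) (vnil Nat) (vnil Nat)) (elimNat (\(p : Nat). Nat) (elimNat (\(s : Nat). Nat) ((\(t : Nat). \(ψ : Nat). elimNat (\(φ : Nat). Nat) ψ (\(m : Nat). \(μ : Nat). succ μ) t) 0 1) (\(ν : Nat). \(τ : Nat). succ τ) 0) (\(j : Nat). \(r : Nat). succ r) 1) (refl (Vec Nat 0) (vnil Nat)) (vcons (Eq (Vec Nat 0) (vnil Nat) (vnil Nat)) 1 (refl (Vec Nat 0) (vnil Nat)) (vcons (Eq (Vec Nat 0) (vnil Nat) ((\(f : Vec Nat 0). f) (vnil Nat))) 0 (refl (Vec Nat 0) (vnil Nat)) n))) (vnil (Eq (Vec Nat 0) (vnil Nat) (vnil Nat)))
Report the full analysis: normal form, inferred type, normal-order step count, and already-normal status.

reduced normal form:
  vcons (Eq (Vec Nat 0) (vnil Nat) (vnil Nat)) 2 (refl (Vec Nat 0) (vnil Nat)) (vcons (Eq (Vec Nat 0) (vnil Nat) (vnil Nat)) 1 (refl (Vec Nat 0) (vnil Nat)) (vcons (Eq (Vec Nat 0) (vnil Nat) (vnil Nat)) 0 (refl (Vec Nat 0) (vnil Nat)) (vnil (Eq (Vec Nat 0) (vnil Nat) (vnil Nat)))))
type:
  Vec (Eq (Vec Nat 0) (vnil Nat) (vnil Nat)) 3
reduction steps (normal order): 10
already normal: no
first redex: a beta-redex


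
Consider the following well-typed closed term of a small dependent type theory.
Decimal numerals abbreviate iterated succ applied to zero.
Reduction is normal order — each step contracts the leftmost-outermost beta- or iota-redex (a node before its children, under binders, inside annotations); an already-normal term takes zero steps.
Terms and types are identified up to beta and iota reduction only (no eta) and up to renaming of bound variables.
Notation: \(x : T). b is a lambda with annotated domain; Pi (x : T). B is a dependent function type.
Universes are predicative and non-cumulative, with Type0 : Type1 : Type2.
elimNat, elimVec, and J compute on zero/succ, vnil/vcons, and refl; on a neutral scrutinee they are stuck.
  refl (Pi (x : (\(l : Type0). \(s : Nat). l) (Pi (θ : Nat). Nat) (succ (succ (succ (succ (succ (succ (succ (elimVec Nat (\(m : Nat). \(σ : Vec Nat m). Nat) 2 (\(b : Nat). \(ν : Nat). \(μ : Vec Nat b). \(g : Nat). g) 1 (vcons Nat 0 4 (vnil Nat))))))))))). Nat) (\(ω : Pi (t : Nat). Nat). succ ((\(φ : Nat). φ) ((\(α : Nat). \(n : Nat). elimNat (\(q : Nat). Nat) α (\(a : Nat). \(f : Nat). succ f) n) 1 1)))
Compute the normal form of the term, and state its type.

resulting normal form:
  refl (Pi (x : Pi (l : Nat). Nat). Nat) (\(s : Pi (θ : Nat). Nat). 3)
inferred type:
  Eq (Pi (x : Pi (l : Nat). Nat). Nat) (\(s : Pi (θ : Nat). Nat). 3) (\(m : Pi (σ : Nat). Nat). 3)


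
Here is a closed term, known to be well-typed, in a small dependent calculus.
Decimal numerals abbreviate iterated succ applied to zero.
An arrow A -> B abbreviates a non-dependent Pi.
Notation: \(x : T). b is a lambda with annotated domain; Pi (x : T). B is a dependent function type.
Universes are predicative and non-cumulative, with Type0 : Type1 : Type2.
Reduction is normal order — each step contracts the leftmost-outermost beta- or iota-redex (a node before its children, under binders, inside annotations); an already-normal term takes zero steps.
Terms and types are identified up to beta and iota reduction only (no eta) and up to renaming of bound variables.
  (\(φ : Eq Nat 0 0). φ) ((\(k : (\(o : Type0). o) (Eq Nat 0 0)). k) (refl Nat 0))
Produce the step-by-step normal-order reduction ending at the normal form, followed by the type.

reduction (normal order):
  (\(φ : Eq Nat 0 0). φ) ((\(k : (\(o : Type0). o) (Eq Nat 0 0)). k) (refl Nat 0))
  ~> (\(φ : (\(k : Type0). k) (Eq Nat 0 0)). φ) (refl Nat 0)
  ~> refl Nat 0
inferred type:
  Eq Nat 0 0


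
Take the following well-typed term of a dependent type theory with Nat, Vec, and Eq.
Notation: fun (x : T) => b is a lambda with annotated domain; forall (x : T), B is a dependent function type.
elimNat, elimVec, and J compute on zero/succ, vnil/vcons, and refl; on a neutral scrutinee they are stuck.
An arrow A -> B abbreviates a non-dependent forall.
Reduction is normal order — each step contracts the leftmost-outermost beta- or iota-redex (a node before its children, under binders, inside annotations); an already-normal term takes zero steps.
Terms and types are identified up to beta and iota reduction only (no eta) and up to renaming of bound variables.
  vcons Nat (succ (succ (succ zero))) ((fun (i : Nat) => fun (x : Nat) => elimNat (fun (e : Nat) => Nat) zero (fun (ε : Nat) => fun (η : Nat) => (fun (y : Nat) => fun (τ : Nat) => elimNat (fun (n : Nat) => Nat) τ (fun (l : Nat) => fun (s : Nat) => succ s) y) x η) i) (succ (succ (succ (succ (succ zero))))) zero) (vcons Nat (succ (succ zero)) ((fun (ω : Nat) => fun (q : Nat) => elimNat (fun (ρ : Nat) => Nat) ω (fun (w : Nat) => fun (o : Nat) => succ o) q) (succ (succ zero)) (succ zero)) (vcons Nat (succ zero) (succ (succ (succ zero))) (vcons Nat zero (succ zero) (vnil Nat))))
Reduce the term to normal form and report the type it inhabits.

normal form:
  vcons Nat (succ (succ (succ zero))) zero (vcons Nat (succ (succ zero)) (succ (succ (succ zero))) (vcons Nat (succ zero) (succ (succ (succ zero))) (vcons Nat zero (succ zero) (vnil Nat))))
the term's type:
  Vec Nat (succ (succ (succ (succ zero))))
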